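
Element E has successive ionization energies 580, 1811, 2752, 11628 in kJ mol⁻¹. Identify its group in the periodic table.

Group 13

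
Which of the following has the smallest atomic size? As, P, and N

N

N is in period 2, group 15; P is in period 3, group 15; As is in period 4, group 15.
Moving right in a period, electrons are added to the same shell under a stronger nuclear pull, so atoms get smaller; moving down, a new shell is opened and atoms get larger.
All are in group 15, so atomic radius increases down the group.
The smallest atomic size among these belongs to N.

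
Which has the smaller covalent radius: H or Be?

Across a period the added protons contract the valence shell; down a group each new principal shell makes the atom larger.
A diagonal step moves right (one effect) and down (the opposite effect) at once.
Be > H: period and group pull opposite ways; the down-group shift dominates (102 vs 32 pm).
For reference (pm): H 32, Be 102.
So H has the smaller covalent radius (H < Be).

H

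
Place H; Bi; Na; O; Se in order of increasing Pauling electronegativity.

H is in period 1, group 1; O is in period 2, group 16; Na is in period 3, group 1; Se is in period 4, group 16; Bi is in period 6, group 15.
Electronegativity increases across a period and decreases down a group, tracking effective nuclear charge and atomic size.
Neither a single period nor a single group — weigh both effects.
Bi > Na: the two effects oppose for this pair; the across-period effect wins (2.02 vs 0.93).
H > Bi: period and group pull opposite ways; the down-group shift dominates (2.20 vs 2.02).
Se > H: period and group pull opposite ways; the across-period shift dominates (2.55 vs 2.20).
O > Se: they share group 16; the group trend gives O the larger value.
For reference (Pauling): H 2.20, O 3.44, Na 0.93, Se 2.55, Bi 2.02.
So from lowest to highest: Na < Bi < H < Se < O.

Na, Bi, H, Se, O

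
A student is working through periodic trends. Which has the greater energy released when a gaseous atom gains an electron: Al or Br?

Al is in period 3, group 13; Br is in period 4, group 17.
Atoms with high Z_eff and room in the valence shell (especially the halogens) have the most exothermic electron affinities.
These span different periods and groups, so the two trends combine.
Br > Al: the two effects oppose for this pair; the across-period effect wins (325 vs 42 kJ/mol).
For reference (kJ/mol): Al 42, Br 325.
So Br has the greater energy released when a gaseous atom gains an electron (Br > Al).

Br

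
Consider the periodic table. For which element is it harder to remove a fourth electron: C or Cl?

C

The fourth ionization energy removes an electron from the +3 ion. For each element: C³⁺ still has 1 valence electron; Cl³⁺ still has 4 valence electrons.
All are still removing valence electrons, so compare the +3 ions as you would atoms: IE_4 generally rises across a period (higher Z_eff) and falls down a group (larger shell), subject to the usual subshell exceptions.
Valence configurations: C³⁺ [He]2s¹, Cl³⁺ [Ne]3s²3p².
The numbers (kJ/mol): C 6223, Cl 5159.
Overall IE_4 order: Cl < C.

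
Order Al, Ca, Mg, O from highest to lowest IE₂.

O, Al, Mg, Ca

After 1 electron has been removed, what remains? Al⁺ still has 2 valence electrons; Ca⁺ still has 1 valence electron; Mg⁺ still has 1 valence electron; O⁺ still has 5 valence electrons.
All are still removing valence electrons, so compare the +1 ions as you would atoms: IE_2 generally rises across a period (higher Z_eff) and falls down a group (larger shell), subject to the usual subshell exceptions.
Valence configurations: Al⁺ [Ne]3s², Ca⁺ [Ar]4s¹, Mg⁺ [Ne]3s¹, O⁺ [He]2s²2p³.
Approximate IE_2 values (kJ/mol): Al 1817, Ca 1145, Mg 1451, O 3388.
Putting it together, IE_2: Ca < Mg < Al < O.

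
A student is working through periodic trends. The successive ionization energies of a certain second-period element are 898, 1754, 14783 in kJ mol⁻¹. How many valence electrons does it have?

Look for the largest jump between consecutive ionization energies: IE3/IE2 ≈ 8.4, far larger than any earlier ratio.
That jump marks the point where a core electron is being removed. So the atom has 2 valence electrons.

2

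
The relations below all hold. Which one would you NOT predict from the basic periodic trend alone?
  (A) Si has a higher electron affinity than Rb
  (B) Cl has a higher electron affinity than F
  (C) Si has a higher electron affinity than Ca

(B)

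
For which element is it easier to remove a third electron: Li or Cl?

Cl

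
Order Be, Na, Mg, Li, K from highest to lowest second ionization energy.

After 1 electron has been removed, what remains? Be⁺ still has 1 valence electron; Na⁺ is the bare [Ne] core; Mg⁺ still has 1 valence electron; Li⁺ is the bare [He] core; K⁺ is the bare [Ar] core.
Pulling an electron out of a noble-gas core costs far more than removing a remaining valence electron, so K, Na and Li sit at the high end of IE_2.
Valence configurations: Be⁺ [He]2s¹, Mg⁺ [Ne]3s¹.
The numbers (kJ/mol): Be 1757, Na 4562, Mg 1451, Li 7298, K 3052.
So the second ionization energies run Mg < Be < K < Na < Li.

Li > Na > K > Be > Mg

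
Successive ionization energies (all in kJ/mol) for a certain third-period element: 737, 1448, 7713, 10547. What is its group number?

Group 2

Look for the largest jump between consecutive ionization energies: IE3/IE2 ≈ 5.3, far larger than any earlier ratio.
That jump marks the point where a core electron is being removed. So the atom has 2 valence electrons.
A main-group element with 2 valence electrons is in group 2.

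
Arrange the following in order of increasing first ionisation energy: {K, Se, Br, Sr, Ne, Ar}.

K < Sr < Se < Br < Ar < Ne

Ne is in period 2, group 18; Ar is in period 3, group 18; K is in period 4, group 1; Se is in period 4, group 16; Br is in period 4, group 17; Sr is in period 5, group 2.
Across a period the outer electron is held more tightly (higher IE₁); down a group it sits in a higher shell, more shielded, and comes off more easily.
Here both period and group differ, so the two effects have to be weighed against each other.
Sr > K: the two effects oppose for this pair; the across-period effect wins (550 vs 419 kJ/mol).
Se > Sr: relative to Sr, both the across-period and down-group shifts push Se's first ionization energy up.
Br > Se: Br lies to the right of Se in period 4, so the across-period effect alone puts Br higher.
Ar > Br: both effects reinforce here, so Ar is clearly the higher of the two.
Ne > Ar: Ne sits above Ar in group 18, so the down-group effect alone puts Ne higher.
For reference (kJ/mol): Ne 2081, Ar 1521, K 419, Se 941, Br 1140, Sr 550.
So from lowest to highest: K < Sr < Se < Br < Ar < Ne.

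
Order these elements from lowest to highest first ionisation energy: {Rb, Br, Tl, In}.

Rb < In < Tl < Br

Br is in period 4, group 17; Rb is in period 5, group 1; In is in period 5, group 13; Tl is in period 6, group 13.
Across a period the outer electron is held more tightly (higher IE₁); down a group it sits in a higher shell, more shielded, and comes off more easily.
Neither a single period nor a single group — weigh both effects.
In > Rb: In lies to the right of Rb in period 5, so the across-period effect alone puts In higher.
Tl > In: this pair runs against the simple trend — see the exception note.
Br > Tl: relative to Tl, both the across-period and down-group shifts push Br's first ionization energy up.
Note the exception: Tl has a higher first ionization energy than In, contrary to the simple trend — relativistic 6s stabilisation and poor 4f/5d shielding distort the trend for the heavy p-block elements.
Tabulated first ionization energy (kJ/mol): Br 1140, Rb 403, In 558, Tl 589.
So from lowest to highest: Rb < In < Tl < Br.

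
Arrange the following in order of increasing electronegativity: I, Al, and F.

F is in period 2, group 17; Al is in period 3, group 13; I is in period 5, group 17.
EN rises left→right (higher Z_eff, smaller atoms) and falls top→bottom (larger, more shielded atoms).
Neither a single period nor a single group — weigh both effects.
I > Al: the two effects oppose for this pair; the across-period effect wins (2.66 vs 1.61).
F > I: F sits above I in group 17, so the down-group effect alone puts F higher.
Approximate values (Pauling): F 3.98, Al 1.61, I 2.66.
So from lowest to highest: Al < I < F.

Al < I < F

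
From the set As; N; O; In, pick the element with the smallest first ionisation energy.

N is in period 2, group 15; O is in period 2, group 16; As is in period 4, group 15; In is in period 5, group 13.
Removing the outermost electron gets harder across a period and easier down a group.
These span different periods and groups, so the two trends combine.
As > In: relative to In, both the across-period and down-group shifts push As's first ionization energy up.
O > As: relative to As, both the across-period and down-group shifts push O's first ionization energy up.
N > O: this pair runs against the simple trend — see the exception note.
Note the exception: N has a higher first ionization energy than O, contrary to the simple trend — pairing an electron in O's 2p⁴ costs repulsion energy, so O ionizes more easily than half-filled N (2p³).
For reference (kJ/mol): N 1402, O 1314, As 947, In 558.
The smallest first ionisation energy among these belongs to In.

In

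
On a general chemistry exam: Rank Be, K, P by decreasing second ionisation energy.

IE_2 is the cost of taking one more electron from the +1 cation: Be⁺ still has 1 valence electron; K⁺ is the bare [Ar] core; P⁺ still has 4 valence electrons.
Core electrons are held far more tightly than valence electrons, so K tops the IE_2 order.
Valence configurations: Be⁺ [He]2s¹, P⁺ [Ne]3s²3p².
The numbers (kJ/mol): Be 1757, K 3052, P 1907.
Hence IE_2: Be < P < K.

K, P, Be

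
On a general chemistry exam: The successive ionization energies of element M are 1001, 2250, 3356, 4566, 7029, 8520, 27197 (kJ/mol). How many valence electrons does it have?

6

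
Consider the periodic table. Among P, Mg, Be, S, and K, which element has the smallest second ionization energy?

After 1 electron has been removed, what remains? P⁺ still has 4 valence electrons; Mg⁺ still has 1 valence electron; Be⁺ still has 1 valence electron; S⁺ still has 5 valence electrons; K⁺ is the bare [Ar] core.
Pulling an electron out of a noble-gas core costs far more than removing a remaining valence electron, so K sits at the high end of IE_2.
Valence configurations: P⁺ [Ne]3s²3p², Mg⁺ [Ne]3s¹, Be⁺ [He]2s¹, S⁺ [Ne]3s²3p³.
Approximate IE_2 values (kJ/mol): P 1907, Mg 1451, Be 1757, S 2252, K 3052.
Overall IE_2 order: Mg < Be < P < S < K.

Mg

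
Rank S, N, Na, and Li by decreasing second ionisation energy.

Li, Na, N, S

IE_2 is the cost of taking one more electron from the +1 cation: S⁺ still has 5 valence electrons; N⁺ still has 4 valence electrons; Na⁺ is the bare [Ne] core; Li⁺ is the bare [He] core.
Breaking into a closed-shell core is much more expensive than removing a leftover valence electron — Na and Li have the largest IE_2 here.
Valence configurations: S⁺ [Ne]3s²3p³, N⁺ [He]2s²2p².
Approximate IE_2 values (kJ/mol): S 2252, N 2856, Na 4562, Li 7298.
Overall IE_2 order: S < N < Na < Li.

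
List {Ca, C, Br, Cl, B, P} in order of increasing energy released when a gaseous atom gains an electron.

Ca < B < P < C < Br < Cl

B is in period 2, group 13; C is in period 2, group 14; P is in period 3, group 15; Cl is in period 3, group 17; Ca is in period 4, group 2; Br is in period 4, group 17.
Adding an electron releases more energy for atoms nearer the top right (short of the noble gases).
Here both period and group differ, so the two effects have to be weighed against each other.
B > Ca: relative to Ca, both the across-period and down-group shifts push B's electron affinity up.
P > B: period and group pull opposite ways; the across-period shift dominates (72 vs 27 kJ/mol).
C > P: the two effects oppose for this pair; the down-group effect wins (122 vs 72 kJ/mol).
Br > C: the two effects oppose for this pair; the across-period effect wins (325 vs 122 kJ/mol).
Cl > Br: they share group 17; the group trend gives Cl the larger value.
Tabulated electron affinity (kJ/mol): B 27, C 122, P 72, Cl 349, Ca 2, Br 325.
So from lowest to highest: Ca < B < P < C < Br < Cl.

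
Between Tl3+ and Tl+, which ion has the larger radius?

Both ions have Z = 81 protons, but Tl3+ has lost more electrons, so its remaining electrons feel a larger effective nuclear charge per electron and are pulled in more tightly.
Higher positive charge → smaller ion, so Tl+ > Tl3+.

Tl+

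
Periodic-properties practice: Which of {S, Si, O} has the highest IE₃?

O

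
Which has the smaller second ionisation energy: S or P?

P

IE_2 is the cost of taking one more electron from the +1 cation: S⁺ still has 5 valence electrons; P⁺ still has 4 valence electrons.
All are still removing valence electrons, so compare the +1 ions as you would atoms: IE_2 generally rises across a period (higher Z_eff) and falls down a group (larger shell), subject to the usual subshell exceptions.
Valence configurations: S⁺ [Ne]3s²3p³, P⁺ [Ne]3s²3p².
Approximate IE_2 values (kJ/mol): S 2252, P 1907.
Overall IE_2 order: P < S.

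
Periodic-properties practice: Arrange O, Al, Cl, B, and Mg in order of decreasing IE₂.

O, B, Cl, Al, Mg

IE_2 is the cost of taking one more electron from the +1 cation: O⁺ still has 5 valence electrons; Al⁺ still has 2 valence electrons; Cl⁺ still has 6 valence electrons; B⁺ still has 2 valence electrons; Mg⁺ still has 1 valence electron.
All are still removing valence electrons, so compare the +1 ions as you would atoms: IE_2 generally rises across a period (higher Z_eff) and falls down a group (larger shell), subject to the usual subshell exceptions.
Valence configurations: O⁺ [He]2s²2p³, Al⁺ [Ne]3s², Cl⁺ [Ne]3s²3p⁴, B⁺ [He]2s², Mg⁺ [Ne]3s¹.
Approximate IE_2 values (kJ/mol): O 3388, Al 1817, Cl 2298, B 2427, Mg 1451.
Putting it together, IE_2: Mg < Al < Cl < B < O.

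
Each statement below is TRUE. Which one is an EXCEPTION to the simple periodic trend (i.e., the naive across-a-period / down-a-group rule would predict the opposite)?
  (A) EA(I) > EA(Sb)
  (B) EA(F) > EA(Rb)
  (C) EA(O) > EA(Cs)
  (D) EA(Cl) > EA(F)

(D)

The general trend: electron affinity increases across a period and decreases down a group.
(A) I (period 5, group 17) vs Sb (period 5, group 15): the stated order agrees with the simple trend.
(B) F (period 2, group 17) vs Rb (period 5, group 1): the stated order agrees with the simple trend.
(C) O (period 2, group 16) vs Cs (period 6, group 1): the stated order agrees with the simple trend.
(D) Cl (period 3, group 17) vs F (period 2, group 17): the stated order contradicts the simple trend.
The exception is (D): F's small 2p subshell makes the incoming electron feel strong e⁻–e⁻ repulsion, so Cl actually releases more energy on gaining an electron.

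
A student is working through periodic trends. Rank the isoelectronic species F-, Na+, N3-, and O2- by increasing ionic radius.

All of these have 10 electrons, so size is governed by nuclear charge alone: the more protons, the stronger the pull on the same electron cloud, and the smaller the ion.
Nuclear charges: Na+ (Z=11), F- (Z=9), O2- (Z=8), N3- (Z=7).
Smallest to largest: Na+ < F- < O2- < N3-.

Na+, F-, O2-, N3-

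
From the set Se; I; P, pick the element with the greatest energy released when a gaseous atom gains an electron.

I

P is in period 3, group 15; Se is in period 4, group 16; I is in period 5, group 17.
EA tends to increase across a period and decrease down a group, though the pattern is less regular than for IE or radius.
A diagonal step moves right (one effect) and down (the opposite effect) at once.
Se > P: period and group pull opposite ways; the across-period shift dominates (195 vs 72 kJ/mol).
I > Se: period and group pull opposite ways; the across-period shift dominates (295 vs 195 kJ/mol).
Approximate values (kJ/mol): P 72, Se 195, I 295.
The greatest energy released when a gaseous atom gains an electron among these belongs to I.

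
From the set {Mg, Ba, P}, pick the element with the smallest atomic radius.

P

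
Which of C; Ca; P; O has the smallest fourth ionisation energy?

IE_4 is the cost of taking one more electron from the +3 cation: C³⁺ still has 1 valence electron; Ca³⁺ is already 1 electron into the core; P³⁺ still has 2 valence electrons; O³⁺ still has 3 valence electrons.
Usually core removal costs more than valence removal, but here the competition is close: a tightly held n=2 valence electron can cost more to remove than an n=3 core electron, so the actual values have to decide it.
Valence configurations: C³⁺ [He]2s¹, P³⁺ [Ne]3s², O³⁺ [He]2s²2p¹.
Tabulated IE_4 (kJ/mol): C 6223, Ca 6491, P 4964, O 7469.
Hence IE_4: P < C < Ca < O.

P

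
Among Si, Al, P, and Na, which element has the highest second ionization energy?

The second ionization energy removes an electron from the +1 ion. For each element: Si⁺ still has 3 valence electrons; Al⁺ still has 2 valence electrons; P⁺ still has 4 valence electrons; Na⁺ is the bare [Ne] core.
Breaking into a closed-shell core is much more expensive than removing a leftover valence electron — Na has the largest IE_2 here.
Valence configurations: Si⁺ [Ne]3s²3p¹, Al⁺ [Ne]3s², P⁺ [Ne]3s²3p².
Si⁺ loses a lone 3p electron whereas Al⁺ must break into a filled 3s² pair, so IE_2(Al) > IE_2(Si) even though Si has the higher nuclear charge.
Approximate IE_2 values (kJ/mol): Si 1577, Al 1817, P 1907, Na 4562.
Hence IE_2: Si < Al < P < Na.

Na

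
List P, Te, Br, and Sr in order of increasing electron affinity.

Sr, P, Te, Br

P is in period 3, group 15; Br is in period 4, group 17; Sr is in period 5, group 2; Te is in period 5, group 16.
Adding an electron releases more energy for atoms nearer the top right (short of the noble gases).
These span different periods and groups, so the two trends combine.
P > Sr: both effects reinforce here, so P is clearly the higher of the two.
Te > P: period and group pull opposite ways; the across-period shift dominates (190 vs 72 kJ/mol).
Br > Te: both effects reinforce here, so Br is clearly the higher of the two.
Tabulated electron affinity (kJ/mol): P 72, Br 325, Sr 5, Te 190.
So from lowest to highest: Sr < P < Te < Br.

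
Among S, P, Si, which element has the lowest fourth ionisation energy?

Si

IE_4 is the cost of taking one more electron from the +3 cation: S³⁺ still has 3 valence electrons; P³⁺ still has 2 valence electrons; Si³⁺ still has 1 valence electron.
All are still removing valence electrons, so compare the +3 ions as you would atoms: IE_4 generally rises across a period (higher Z_eff) and falls down a group (larger shell), subject to the usual subshell exceptions.
Valence configurations: S³⁺ [Ne]3s²3p¹, P³⁺ [Ne]3s², Si³⁺ [Ne]3s¹.
S³⁺ loses a lone 3p electron whereas P³⁺ must break into a filled 3s² pair, so IE_4(P) > IE_4(S) even though S has the higher nuclear charge.
The numbers (kJ/mol): S 4556, P 4964, Si 4356.
Putting it together, IE_4: Si < S < P.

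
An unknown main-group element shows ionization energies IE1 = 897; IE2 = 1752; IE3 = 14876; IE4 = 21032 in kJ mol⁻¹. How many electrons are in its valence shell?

2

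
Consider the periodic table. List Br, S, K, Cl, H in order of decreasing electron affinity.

H is in period 1, group 1; S is in period 3, group 16; Cl is in period 3, group 17; K is in period 4, group 1; Br is in period 4, group 17.
Adding an electron releases more energy for atoms nearer the top right (short of the noble gases).
Neither a single period nor a single group — weigh both effects.
H > K: they share group 1; the group trend gives H the larger value.
S > H: period and group pull opposite ways; the across-period shift dominates (200 vs 73 kJ/mol).
Br > S: the two effects oppose for this pair; the across-period effect wins (325 vs 200 kJ/mol).
Cl > Br: they share group 17; the group trend gives Cl the larger value.
Tabulated electron affinity (kJ/mol): H 73, S 200, Cl 349, K 48, Br 325.
So from highest to lowest: Cl > Br > S > H > K.

Cl > Br > S > H > K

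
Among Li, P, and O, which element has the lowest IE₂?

P

Consider each +1 ion: Li⁺ is the bare [He] core; P⁺ still has 4 valence electrons; O⁺ still has 5 valence electrons.
Breaking into a closed-shell core is much more expensive than removing a leftover valence electron — Li has the largest IE_2 here.
Valence configurations: P⁺ [Ne]3s²3p², O⁺ [He]2s²2p³.
Approximate IE_2 values (kJ/mol): Li 7298, P 1907, O 3388.
So the second ionization energies run P < O < Li.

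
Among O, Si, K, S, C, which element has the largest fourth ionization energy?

O

After 3 electrons have been removed, what remains? O³⁺ still has 3 valence electrons; Si³⁺ still has 1 valence electron; K³⁺ is already 2 electrons into the core; S³⁺ still has 3 valence electrons; C³⁺ still has 1 valence electron.
Usually core removal costs more than valence removal, but here the competition is close: a tightly held n=2 valence electron can cost more to remove than an n=3 core electron, so the actual values have to decide it.
Valence configurations: O³⁺ [He]2s²2p¹, Si³⁺ [Ne]3s¹, S³⁺ [Ne]3s²3p¹, C³⁺ [He]2s¹.
Tabulated IE_4 (kJ/mol): O 7469, Si 4356, K 5877, S 4556, C 6223.
Overall IE_4 order: Si < S < K < C < O.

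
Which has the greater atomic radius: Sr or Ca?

Sr

Across a period the added protons contract the valence shell; down a group each new principal shell makes the atom larger.
All are in group 2, so atomic radius increases down the group.
So Sr has the greater atomic radius (Sr > Ca).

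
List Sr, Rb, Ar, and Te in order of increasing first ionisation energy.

Rb < Sr < Te < Ar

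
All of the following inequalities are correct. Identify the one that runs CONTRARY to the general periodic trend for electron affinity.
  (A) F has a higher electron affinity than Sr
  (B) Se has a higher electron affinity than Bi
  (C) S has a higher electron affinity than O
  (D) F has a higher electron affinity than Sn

The general trend: electron affinity increases across a period and decreases down a group.
(A) F (period 2, group 17) vs Sr (period 5, group 2): the stated order agrees with the simple trend.
(B) Se (period 4, group 16) vs Bi (period 6, group 15): the stated order agrees with the simple trend.
(C) S (period 3, group 16) vs O (period 2, group 16): the stated order contradicts the simple trend.
(D) F (period 2, group 17) vs Sn (period 5, group 14): the stated order agrees with the simple trend.
The exception is (C): the compact 2p subshell of O repels the added electron more than S's larger 3p does.

(C)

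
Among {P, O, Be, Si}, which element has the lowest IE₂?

After 1 electron has been removed, what remains? P⁺ still has 4 valence electrons; O⁺ still has 5 valence electrons; Be⁺ still has 1 valence electron; Si⁺ still has 3 valence electrons.
All are still removing valence electrons, so compare the +1 ions as you would atoms: IE_2 generally rises across a period (higher Z_eff) and falls down a group (larger shell), subject to the usual subshell exceptions.
Valence configurations: P⁺ [Ne]3s²3p², O⁺ [He]2s²2p³, Be⁺ [He]2s¹, Si⁺ [Ne]3s²3p¹.
The numbers (kJ/mol): P 1907, O 3388, Be 1757, Si 1577.
Hence IE_2: Si < Be < P < O.

Si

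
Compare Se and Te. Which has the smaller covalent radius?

Se is in period 4, group 16; Te is in period 5, group 16.
Radius decreases left→right (rising Z_eff, same n) and increases top→bottom (higher n).
All are in group 16, so atomic radius increases down the group.
So Se has the smaller covalent radius (Se < Te).

Se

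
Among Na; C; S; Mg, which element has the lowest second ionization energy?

Consider each +1 ion: Na⁺ is the bare [Ne] core; C⁺ still has 3 valence electrons; S⁺ still has 5 valence electrons; Mg⁺ still has 1 valence electron.
Core electrons are held far more tightly than valence electrons, so Na tops the IE_2 order.
Valence configurations: C⁺ [He]2s²2p¹, S⁺ [Ne]3s²3p³, Mg⁺ [Ne]3s¹.
The numbers (kJ/mol): Na 4562, C 2353, S 2252, Mg 1451.
Hence IE_2: Mg < S < C < Na.

Mg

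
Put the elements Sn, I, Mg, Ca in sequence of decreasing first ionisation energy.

Mg is in period 3, group 2; Ca is in period 4, group 2; Sn is in period 5, group 14; I is in period 5, group 17.
Removing the outermost electron gets harder across a period and easier down a group.
Here both period and group differ, so the two effects have to be weighed against each other.
Sn > Ca: the two effects oppose for this pair; the across-period effect wins (709 vs 590 kJ/mol).
Mg > Sn: the two effects oppose for this pair; the down-group effect wins (738 vs 709 kJ/mol).
I > Mg: period and group pull opposite ways; the across-period shift dominates (1008 vs 738 kJ/mol).
Tabulated first ionization energy (kJ/mol): Mg 738, Ca 590, Sn 709, I 1008.
So from highest to lowest: I > Mg > Sn > Ca.

I, Mg, Sn, Ca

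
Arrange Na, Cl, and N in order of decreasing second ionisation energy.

Na > N > Cl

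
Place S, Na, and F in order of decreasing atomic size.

F is in period 2, group 17; Na is in period 3, group 1; S is in period 3, group 16.
Across a period the added protons contract the valence shell; down a group each new principal shell makes the atom larger.
These span different periods and groups, so the two trends combine.
S > F: relative to F, both the across-period and down-group shifts push S's atomic radius up.
Na > S: both are in period 3; the period trend gives Na the larger value.
For reference (pm): F 64, Na 155, S 103.
So from largest to smallest: Na > S > F.

Na, S, F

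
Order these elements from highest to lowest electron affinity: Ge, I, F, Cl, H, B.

Cl > F > I > Ge > H > B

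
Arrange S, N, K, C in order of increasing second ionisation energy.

IE_2 is the cost of taking one more electron from the +1 cation: S⁺ still has 5 valence electrons; N⁺ still has 4 valence electrons; K⁺ is the bare [Ar] core; C⁺ still has 3 valence electrons.
Breaking into a closed-shell core is much more expensive than removing a leftover valence electron — K has the largest IE_2 here.
Valence configurations: S⁺ [Ne]3s²3p³, N⁺ [He]2s²2p², C⁺ [He]2s²2p¹.
Tabulated IE_2 (kJ/mol): S 2252, N 2856, K 3052, C 2353.
Overall IE_2 order: S < C < N < K.

S, C, N, K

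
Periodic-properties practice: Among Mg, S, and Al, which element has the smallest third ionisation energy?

Al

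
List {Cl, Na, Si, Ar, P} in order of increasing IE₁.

Removing the outermost electron gets harder across a period and easier down a group.
All lie in period 3, so first ionization energy increases left to right.
So from lowest to highest: Na < Si < P < Cl < Ar.

Na, Si, P, Cl, Ar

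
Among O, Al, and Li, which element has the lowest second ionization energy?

Al

IE_2 is the cost of taking one more electron from the +1 cation: O⁺ still has 5 valence electrons; Al⁺ still has 2 valence electrons; Li⁺ is the bare [He] core.
Core electrons are held far more tightly than valence electrons, so Li tops the IE_2 order.
Valence configurations: O⁺ [He]2s²2p³, Al⁺ [Ne]3s².
Tabulated IE_2 (kJ/mol): O 3388, Al 1817, Li 7298.
Overall IE_2 order: Al < O < Li.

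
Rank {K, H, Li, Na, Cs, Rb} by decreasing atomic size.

H is in period 1, group 1; Li is in period 2, group 1; Na is in period 3, group 1; K is in period 4, group 1; Rb is in period 5, group 1; Cs is in period 6, group 1.
Atomic radius shrinks across a period as nuclear charge pulls the same shell inward, and grows down a group as new shells are added.
All are in group 1, so atomic radius increases down the group.
So from largest to smallest: Cs > Rb > K > Na > Li > H.

Cs > Rb > K > Na > Li > H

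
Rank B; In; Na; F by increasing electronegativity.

B is in period 2, group 13; F is in period 2, group 17; Na is in period 3, group 1; In is in period 5, group 13.
Smaller atoms with higher effective nuclear charge are more electronegative.
Neither a single period nor a single group — weigh both effects.
In > Na: period and group pull opposite ways; the across-period shift dominates (1.78 vs 0.93).
B > In: they share group 13; the group trend gives B the larger value.
F > B: F lies to the right of B in period 2, so the across-period effect alone puts F higher.
Approximate values (Pauling): B 2.04, F 3.98, Na 0.93, In 1.78.
So from lowest to highest: Na < In < B < F.

Na, In, B, F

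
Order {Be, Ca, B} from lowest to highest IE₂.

After 1 electron has been removed, what remains? Be⁺ still has 1 valence electron; Ca⁺ still has 1 valence electron; B⁺ still has 2 valence electrons.
All are still removing valence electrons, so compare the +1 ions as you would atoms: IE_2 generally rises across a period (higher Z_eff) and falls down a group (larger shell), subject to the usual subshell exceptions.
Valence configurations: Be⁺ [He]2s¹, Ca⁺ [Ar]4s¹, B⁺ [He]2s².
Tabulated IE_2 (kJ/mol): Be 1757, Ca 1145, B 2427.
Hence IE_2: Ca < Be < B.

Ca, Be, B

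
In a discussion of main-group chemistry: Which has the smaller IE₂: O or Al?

Al

Consider each +1 ion: O⁺ still has 5 valence electrons; Al⁺ still has 2 valence electrons.
All are still removing valence electrons, so compare the +1 ions as you would atoms: IE_2 generally rises across a period (higher Z_eff) and falls down a group (larger shell), subject to the usual subshell exceptions.
Valence configurations: O⁺ [He]2s²2p³, Al⁺ [Ne]3s².
The numbers (kJ/mol): O 3388, Al 1817.
Hence IE_2: Al < O.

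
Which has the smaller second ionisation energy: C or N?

IE_2 is the cost of taking one more electron from the +1 cation: C⁺ still has 3 valence electrons; N⁺ still has 4 valence electrons.
All are still removing valence electrons, so compare the +1 ions as you would atoms: IE_2 generally rises across a period (higher Z_eff) and falls down a group (larger shell), subject to the usual subshell exceptions.
Valence configurations: C⁺ [He]2s²2p¹, N⁺ [He]2s²2p².
Tabulated IE_2 (kJ/mol): C 2353, N 2856.
Hence IE_2: C < N.

C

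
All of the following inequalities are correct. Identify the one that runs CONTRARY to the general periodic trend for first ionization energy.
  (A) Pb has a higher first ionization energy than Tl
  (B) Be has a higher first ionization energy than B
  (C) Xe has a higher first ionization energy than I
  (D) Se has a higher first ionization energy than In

The general trend: first ionization energy increases across a period and decreases down a group.
(A) Pb (period 6, group 14) vs Tl (period 6, group 13): the stated order agrees with the simple trend.
(B) Be (period 2, group 2) vs B (period 2, group 13): the stated order contradicts the simple trend.
(C) Xe (period 5, group 18) vs I (period 5, group 17): the stated order agrees with the simple trend.
(D) Se (period 4, group 16) vs In (period 5, group 13): the stated order agrees with the simple trend.
The exception is (B): removing B's lone 2p electron is easier than breaking Be's filled 2s².

(B)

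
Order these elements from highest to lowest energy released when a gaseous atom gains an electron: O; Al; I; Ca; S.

I > S > O > Al > Ca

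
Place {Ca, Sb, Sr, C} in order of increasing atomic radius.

C is in period 2, group 14; Ca is in period 4, group 2; Sr is in period 5, group 2; Sb is in period 5, group 15.
Across a period the added protons contract the valence shell; down a group each new principal shell makes the atom larger.
Here both period and group differ, so the two effects have to be weighed against each other.
Sb > C: the two effects oppose for this pair; the down-group effect wins (140 vs 75 pm).
Ca > Sb: period and group pull opposite ways; the across-period shift dominates (171 vs 140 pm).
Sr > Ca: Sr sits below Ca in group 2, so the down-group effect alone puts Sr larger.
For reference (pm): C 75, Ca 171, Sr 185, Sb 140.
So from smallest to largest: C < Sb < Ca < Sr.

C, Sb, Ca, Sr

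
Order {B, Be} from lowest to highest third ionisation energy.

Consider each +2 ion: B²⁺ still has 1 valence electron; Be²⁺ is the bare [He] core.
Breaking into a closed-shell core is much more expensive than removing a leftover valence electron — Be has the largest IE_3 here.
Tabulated IE_3 (kJ/mol): B 3660, Be 14849.
So the third ionization energies run B < Be.

B, Be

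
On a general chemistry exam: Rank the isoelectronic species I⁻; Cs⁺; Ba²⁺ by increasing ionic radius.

Ba²⁺ < Cs⁺ < I⁻

All of these have 54 electrons, so size is governed by nuclear charge alone: the more protons, the stronger the pull on the same electron cloud, and the smaller the ion.
Nuclear charges: Ba²⁺ (Z=56), Cs⁺ (Z=55), I⁻ (Z=53).
Smallest to largest: Ba²⁺ < Cs⁺ < I⁻.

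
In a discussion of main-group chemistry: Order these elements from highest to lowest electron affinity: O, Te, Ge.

Te > O > Ge

O is in period 2, group 16; Ge is in period 4, group 14; Te is in period 5, group 16.
Electron affinity generally becomes more exothermic across a period toward the halogens and less exothermic down a group.
These span different periods and groups, so the two trends combine.
O > Ge: relative to Ge, both the across-period and down-group shifts push O's electron affinity up.
Te > O: this pair runs against the simple trend — see the exception note.
Note the exception: Te has a higher electron affinity than O, contrary to the simple trend — O's compact 2p subshell gives strong electron–electron repulsion on the added electron.
Approximate values (kJ/mol): O 141, Ge 119, Te 190.
So from highest to lowest: Te > O > Ge.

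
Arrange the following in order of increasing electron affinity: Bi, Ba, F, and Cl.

F is in period 2, group 17; Cl is in period 3, group 17; Ba is in period 6, group 2; Bi is in period 6, group 15.
Atoms with high Z_eff and room in the valence shell (especially the halogens) have the most exothermic electron affinities.
Neither a single period nor a single group — weigh both effects.
Bi > Ba: Bi lies to the right of Ba in period 6, so the across-period effect alone puts Bi higher.
F > Bi: relative to Bi, both the across-period and down-group shifts push F's electron affinity up.
Cl > F: this pair runs against the simple trend — see the exception note.
Note the exception: Cl has a higher electron affinity than F, contrary to the simple trend — F's small 2p subshell makes the incoming electron feel strong e⁻–e⁻ repulsion, so Cl actually releases more energy on gaining an electron.
Approximate values (kJ/mol): F 328, Cl 349, Ba 14, Bi 91.
So from lowest to highest: Ba < Bi < F < Cl.

Ba < Bi < F < Cl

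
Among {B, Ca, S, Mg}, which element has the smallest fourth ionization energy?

S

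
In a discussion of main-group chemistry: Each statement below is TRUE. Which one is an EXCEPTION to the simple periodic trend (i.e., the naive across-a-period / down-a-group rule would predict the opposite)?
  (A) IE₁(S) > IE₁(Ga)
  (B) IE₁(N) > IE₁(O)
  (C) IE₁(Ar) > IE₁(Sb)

(B)

The general trend: IE₁ increases across a period and decreases down a group.
(A) S (period 3, group 16) vs Ga (period 4, group 13): the stated order agrees with the simple trend.
(B) N (period 2, group 15) vs O (period 2, group 16): the stated order contradicts the simple trend.
(C) Ar (period 3, group 18) vs Sb (period 5, group 15): the stated order agrees with the simple trend.
The exception is (B): pairing an electron in O's 2p⁴ costs repulsion energy, so O ionizes more easily than half-filled N (2p³).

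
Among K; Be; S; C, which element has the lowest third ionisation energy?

S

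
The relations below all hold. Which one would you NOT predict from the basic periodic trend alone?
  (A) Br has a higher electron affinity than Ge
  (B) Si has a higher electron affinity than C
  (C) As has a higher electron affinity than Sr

(B)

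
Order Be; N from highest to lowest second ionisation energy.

Consider each +1 ion: Be⁺ still has 1 valence electron; N⁺ still has 4 valence electrons.
All are still removing valence electrons, so compare the +1 ions as you would atoms: IE_2 generally rises across a period (higher Z_eff) and falls down a group (larger shell), subject to the usual subshell exceptions.
Valence configurations: Be⁺ [He]2s¹, N⁺ [He]2s²2p².
Approximate IE_2 values (kJ/mol): Be 1757, N 2856.
Hence IE_2: Be < N.

N > Be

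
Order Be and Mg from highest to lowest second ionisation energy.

The second ionization energy removes an electron from the +1 ion. For each element: Be⁺ still has 1 valence electron; Mg⁺ still has 1 valence electron.
All are still removing valence electrons, so compare the +1 ions as you would atoms: IE_2 generally rises across a period (higher Z_eff) and falls down a group (larger shell), subject to the usual subshell exceptions.
Valence configurations: Be⁺ [He]2s¹, Mg⁺ [Ne]3s¹.
The numbers (kJ/mol): Be 1757, Mg 1451.
Putting it together, IE_2: Mg < Be.

Be, Mg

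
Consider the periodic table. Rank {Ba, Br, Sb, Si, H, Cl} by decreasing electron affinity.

Cl > Br > Si > Sb > H > Ba

H is in period 1, group 1; Si is in period 3, group 14; Cl is in period 3, group 17; Br is in period 4, group 17; Sb is in period 5, group 15; Ba is in period 6, group 2.
Electron affinity generally becomes more exothermic across a period toward the halogens and less exothermic down a group.
These span different periods and groups, so the two trends combine.
H > Ba: the two effects oppose for this pair; the down-group effect wins (73 vs 14 kJ/mol).
Sb > H: period and group pull opposite ways; the across-period shift dominates (103 vs 73 kJ/mol).
Si > Sb: the two effects oppose for this pair; the down-group effect wins (134 vs 103 kJ/mol).
Br > Si: the two effects oppose for this pair; the across-period effect wins (325 vs 134 kJ/mol).
Cl > Br: Cl sits above Br in group 17, so the down-group effect alone puts Cl higher.
Approximate values (kJ/mol): H 73, Si 134, Cl 349, Br 325, Sb 103, Ba 14.
So from highest to lowest: Cl > Br > Si > Sb > H > Ba.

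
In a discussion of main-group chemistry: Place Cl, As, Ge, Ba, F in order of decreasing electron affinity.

Cl, F, Ge, As, Ba

F is in period 2, group 17; Cl is in period 3, group 17; Ge is in period 4, group 14; As is in period 4, group 15; Ba is in period 6, group 2.
Atoms with high Z_eff and room in the valence shell (especially the halogens) have the most exothermic electron affinities.
These span different periods and groups, so the two trends combine.
As > Ba: relative to Ba, both the across-period and down-group shifts push As's electron affinity up.
Ge > As: this pair runs against the simple trend — see the exception note.
F > Ge: relative to Ge, both the across-period and down-group shifts push F's electron affinity up.
Cl > F: this pair runs against the simple trend — see the exception note.
Note the exception: Ge has a higher electron affinity than As, contrary to the simple trend — adding an electron to As's half-filled 4p³ is unfavourable, so Ge (4p²) has the more exothermic EA.
Note the exception: Cl has a higher electron affinity than F, contrary to the simple trend — F's small 2p subshell makes the incoming electron feel strong e⁻–e⁻ repulsion, so Cl actually releases more energy on gaining an electron.
Tabulated electron affinity (kJ/mol): F 328, Cl 349, Ge 119, As 78, Ba 14.
So from highest to lowest: Cl > F > Ge > As > Ba.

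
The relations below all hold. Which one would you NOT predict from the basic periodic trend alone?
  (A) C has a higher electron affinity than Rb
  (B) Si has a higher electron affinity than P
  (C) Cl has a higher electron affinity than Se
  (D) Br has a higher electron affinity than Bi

The general trend: electron affinity increases across a period and decreases down a group.
(A) C (period 2, group 14) vs Rb (period 5, group 1): the stated order agrees with the simple trend.
(B) Si (period 3, group 14) vs P (period 3, group 15): the stated order contradicts the simple trend.
(C) Cl (period 3, group 17) vs Se (period 4, group 16): the stated order agrees with the simple trend.
(D) Br (period 4, group 17) vs Bi (period 6, group 15): the stated order agrees with the simple trend.
The exception is (B): adding an electron to P's half-filled 3p³ is unfavourable, so Si (3p²) has the more exothermic EA.

(B)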